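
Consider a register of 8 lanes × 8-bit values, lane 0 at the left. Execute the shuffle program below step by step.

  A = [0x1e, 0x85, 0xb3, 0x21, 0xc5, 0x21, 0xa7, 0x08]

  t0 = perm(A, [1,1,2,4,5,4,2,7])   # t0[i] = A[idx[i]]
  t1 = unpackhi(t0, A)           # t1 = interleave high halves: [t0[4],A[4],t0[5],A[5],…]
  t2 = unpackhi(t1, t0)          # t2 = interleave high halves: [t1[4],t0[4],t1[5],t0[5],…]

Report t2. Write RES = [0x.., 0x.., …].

RES = [0xb3, 0x21, 0xa7, 0xc5, 0x08, 0xb3, 0x08, 0x08]

t0 = [0x85, 0x85, 0xb3, 0xc5, 0x21, 0xc5, 0xb3, 0x08]
t1 = [0x21, 0xc5, 0xc5, 0x21, 0xb3, 0xa7, 0x08, 0x08]
t2 = [0xb3, 0x21, 0xa7, 0xc5, 0x08, 0xb3, 0x08, 0x08]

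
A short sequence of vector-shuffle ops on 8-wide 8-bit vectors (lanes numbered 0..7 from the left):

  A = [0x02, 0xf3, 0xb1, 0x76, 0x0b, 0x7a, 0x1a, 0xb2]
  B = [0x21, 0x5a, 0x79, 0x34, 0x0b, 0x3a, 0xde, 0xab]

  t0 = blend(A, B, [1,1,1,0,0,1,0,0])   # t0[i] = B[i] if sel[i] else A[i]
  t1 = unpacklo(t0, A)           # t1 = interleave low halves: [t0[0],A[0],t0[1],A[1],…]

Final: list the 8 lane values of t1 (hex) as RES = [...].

→ t0 |21|5a|79|76|0b|3a|1a|b2|
→ t1 |21|02|5a|f3|79|b1|76|76|

RES = [ 0x21  0x02  0x5a  0xf3  0x79  0xb1  0x76  0x76 ]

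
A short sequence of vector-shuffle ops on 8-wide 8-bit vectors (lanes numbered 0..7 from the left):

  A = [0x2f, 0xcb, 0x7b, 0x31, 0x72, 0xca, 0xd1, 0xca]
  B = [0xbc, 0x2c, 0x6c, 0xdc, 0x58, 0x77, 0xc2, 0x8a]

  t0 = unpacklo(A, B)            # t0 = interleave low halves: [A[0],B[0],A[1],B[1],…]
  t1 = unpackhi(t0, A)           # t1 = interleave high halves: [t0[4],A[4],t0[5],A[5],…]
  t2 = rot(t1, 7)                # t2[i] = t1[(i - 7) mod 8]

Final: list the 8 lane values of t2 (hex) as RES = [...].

RES = [0x72, 0x6c, 0xca, 0x31, 0xd1, 0xdc, 0xca, 0x7b]

t0 = [0x2f, 0xbc, 0xcb, 0x2c, 0x7b, 0x6c, 0x31, 0xdc]
t1 = [0x7b, 0x72, 0x6c, 0xca, 0x31, 0xd1, 0xdc, 0xca]
t2 = [0x72, 0x6c, 0xca, 0x31, 0xd1, 0xdc, 0xca, 0x7b]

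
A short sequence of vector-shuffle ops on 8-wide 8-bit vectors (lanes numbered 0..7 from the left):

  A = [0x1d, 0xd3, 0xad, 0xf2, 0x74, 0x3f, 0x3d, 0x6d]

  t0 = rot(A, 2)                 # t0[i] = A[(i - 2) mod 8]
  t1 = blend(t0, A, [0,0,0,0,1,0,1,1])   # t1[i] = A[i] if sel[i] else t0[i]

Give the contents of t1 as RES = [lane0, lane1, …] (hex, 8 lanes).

RES = [0x3d, 0x6d, 0x1d, 0xd3, 0x74, 0xf2, 0x3d, 0x6d]

t0 = [0x3d, 0x6d, 0x1d, 0xd3, 0xad, 0xf2, 0x74, 0x3f]
t1 = [0x3d, 0x6d, 0x1d, 0xd3, 0x74, 0xf2, 0x3d, 0x6d]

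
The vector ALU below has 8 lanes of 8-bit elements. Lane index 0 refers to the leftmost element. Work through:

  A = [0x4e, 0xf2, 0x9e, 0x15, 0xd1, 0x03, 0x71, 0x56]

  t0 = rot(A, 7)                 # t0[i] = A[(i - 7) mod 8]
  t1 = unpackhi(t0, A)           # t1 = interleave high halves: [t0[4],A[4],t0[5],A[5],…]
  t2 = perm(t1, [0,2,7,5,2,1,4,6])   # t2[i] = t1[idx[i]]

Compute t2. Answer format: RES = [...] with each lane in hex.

  t0: f2 9e 15 d1 03 71 56 4e
  t1: 03 d1 71 03 56 71 4e 56
  t2: 03 71 56 71 71 d1 56 4e

RES = [ 0x03  0x71  0x56  0x71  0x71  0xd1  0x56  0x4e ]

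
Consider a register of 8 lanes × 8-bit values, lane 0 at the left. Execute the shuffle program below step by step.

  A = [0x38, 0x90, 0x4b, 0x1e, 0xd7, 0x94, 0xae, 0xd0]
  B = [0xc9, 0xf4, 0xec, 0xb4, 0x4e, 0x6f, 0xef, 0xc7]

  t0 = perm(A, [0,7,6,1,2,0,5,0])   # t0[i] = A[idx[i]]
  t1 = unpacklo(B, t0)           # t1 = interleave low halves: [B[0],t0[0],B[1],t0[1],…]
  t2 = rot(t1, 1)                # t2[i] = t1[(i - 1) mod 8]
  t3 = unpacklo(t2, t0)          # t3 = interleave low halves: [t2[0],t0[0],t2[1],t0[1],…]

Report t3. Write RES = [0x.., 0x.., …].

RES = [ 0x90  0x38  0xc9  0xd0  0x38  0xae  0xf4  0x90 ]

→ t0 |38|d0|ae|90|4b|38|94|38|
→ t1 |c9|38|f4|d0|ec|ae|b4|90|
→ t2 |90|c9|38|f4|d0|ec|ae|b4|
→ t3 |90|38|c9|d0|38|ae|f4|90|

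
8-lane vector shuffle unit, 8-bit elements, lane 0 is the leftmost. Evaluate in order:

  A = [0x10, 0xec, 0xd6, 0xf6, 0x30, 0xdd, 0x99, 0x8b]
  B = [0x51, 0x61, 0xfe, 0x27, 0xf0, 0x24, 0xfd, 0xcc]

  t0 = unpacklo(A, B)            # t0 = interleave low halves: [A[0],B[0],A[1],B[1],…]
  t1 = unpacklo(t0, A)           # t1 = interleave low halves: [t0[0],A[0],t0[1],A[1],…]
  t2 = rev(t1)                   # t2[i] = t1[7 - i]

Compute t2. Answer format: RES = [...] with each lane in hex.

t0 = [0x10, 0x51, 0xec, 0x61, 0xd6, 0xfe, 0xf6, 0x27]
t1 = [0x10, 0x10, 0x51, 0xec, 0xec, 0xd6, 0x61, 0xf6]
t2 = [0xf6, 0x61, 0xd6, 0xec, 0xec, 0x51, 0x10, 0x10]

RES = [0xf6, 0x61, 0xd6, 0xec, 0xec, 0x51, 0x10, 0x10]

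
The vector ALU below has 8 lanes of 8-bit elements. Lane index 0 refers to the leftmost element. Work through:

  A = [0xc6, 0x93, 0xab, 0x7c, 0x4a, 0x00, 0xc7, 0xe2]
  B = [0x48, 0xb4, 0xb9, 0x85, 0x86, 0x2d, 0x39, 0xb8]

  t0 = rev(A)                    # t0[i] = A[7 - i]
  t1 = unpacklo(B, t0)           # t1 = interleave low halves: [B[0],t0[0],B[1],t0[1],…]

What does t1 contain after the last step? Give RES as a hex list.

  t0: e2 c7 00 4a 7c ab 93 c6
  t1: 48 e2 b4 c7 b9 00 85 4a

RES = [0x48, 0xe2, 0xb4, 0xc7, 0xb9, 0x00, 0x85, 0x4a]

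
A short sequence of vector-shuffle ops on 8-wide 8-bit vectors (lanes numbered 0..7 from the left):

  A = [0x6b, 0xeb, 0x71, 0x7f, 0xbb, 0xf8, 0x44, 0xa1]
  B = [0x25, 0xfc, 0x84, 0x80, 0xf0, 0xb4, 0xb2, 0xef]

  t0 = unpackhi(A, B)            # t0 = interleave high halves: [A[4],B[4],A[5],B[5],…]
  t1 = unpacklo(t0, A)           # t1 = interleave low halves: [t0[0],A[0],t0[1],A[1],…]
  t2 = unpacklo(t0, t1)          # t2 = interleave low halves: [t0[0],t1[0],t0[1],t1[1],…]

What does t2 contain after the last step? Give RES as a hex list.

RES = [ 0xbb  0xbb  0xf0  0x6b  0xf8  0xf0  0xb4  0xeb ]

→ t0 |bb|f0|f8|b4|44|b2|a1|ef|
→ t1 |bb|6b|f0|eb|f8|71|b4|7f|
→ t2 |bb|bb|f0|6b|f8|f0|b4|eb|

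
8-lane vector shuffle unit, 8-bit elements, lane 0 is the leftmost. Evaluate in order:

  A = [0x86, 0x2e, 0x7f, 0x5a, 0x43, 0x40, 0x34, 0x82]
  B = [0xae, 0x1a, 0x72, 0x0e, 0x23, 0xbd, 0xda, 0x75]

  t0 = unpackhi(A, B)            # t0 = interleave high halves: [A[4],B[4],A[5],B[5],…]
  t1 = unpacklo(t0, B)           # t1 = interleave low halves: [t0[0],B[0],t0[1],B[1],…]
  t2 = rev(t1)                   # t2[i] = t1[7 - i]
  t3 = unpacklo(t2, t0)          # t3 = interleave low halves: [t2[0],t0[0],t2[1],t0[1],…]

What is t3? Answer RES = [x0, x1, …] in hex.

RES = [ 0x0e  0x43  0xbd  0x23  0x72  0x40  0x40  0xbd ]

→ t0 |43|23|40|bd|34|da|82|75|
→ t1 |43|ae|23|1a|40|72|bd|0e|
→ t2 |0e|bd|72|40|1a|23|ae|43|
→ t3 |0e|43|bd|23|72|40|40|bd|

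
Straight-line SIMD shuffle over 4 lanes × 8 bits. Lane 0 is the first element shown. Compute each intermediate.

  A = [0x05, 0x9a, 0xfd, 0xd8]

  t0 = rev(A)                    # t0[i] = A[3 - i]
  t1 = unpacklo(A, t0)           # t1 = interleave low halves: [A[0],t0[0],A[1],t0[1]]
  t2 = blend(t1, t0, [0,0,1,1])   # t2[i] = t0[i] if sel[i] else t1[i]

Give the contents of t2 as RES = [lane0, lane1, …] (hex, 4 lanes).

RES = [ 0x05  0xd8  0x9a  0x05 ]

t0 = [0xd8, 0xfd, 0x9a, 0x05]
t1 = [0x05, 0xd8, 0x9a, 0xfd]
t2 = [0x05, 0xd8, 0x9a, 0x05]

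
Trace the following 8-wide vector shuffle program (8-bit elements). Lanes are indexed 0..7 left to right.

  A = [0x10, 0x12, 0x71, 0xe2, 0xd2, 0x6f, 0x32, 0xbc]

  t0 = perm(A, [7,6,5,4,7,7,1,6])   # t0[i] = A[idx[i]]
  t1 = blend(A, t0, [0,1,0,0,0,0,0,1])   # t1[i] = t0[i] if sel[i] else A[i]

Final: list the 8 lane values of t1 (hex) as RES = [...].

t0 = [0xbc, 0x32, 0x6f, 0xd2, 0xbc, 0xbc, 0x12, 0x32]
t1 = [0x10, 0x32, 0x71, 0xe2, 0xd2, 0x6f, 0x32, 0x32]

RES = [0x10, 0x32, 0x71, 0xe2, 0xd2, 0x6f, 0x32, 0x32]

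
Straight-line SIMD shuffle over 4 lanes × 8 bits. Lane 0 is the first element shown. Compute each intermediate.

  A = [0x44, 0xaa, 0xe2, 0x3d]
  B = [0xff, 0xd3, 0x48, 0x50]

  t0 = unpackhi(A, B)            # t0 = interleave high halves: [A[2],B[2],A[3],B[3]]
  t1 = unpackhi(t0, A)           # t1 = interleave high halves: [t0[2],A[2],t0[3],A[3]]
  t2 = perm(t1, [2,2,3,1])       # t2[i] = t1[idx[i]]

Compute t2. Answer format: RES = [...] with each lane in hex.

  t0: e2 48 3d 50
  t1: 3d e2 50 3d
  t2: 50 50 3d e2

RES = [ 0x50  0x50  0x3d  0xe2 ]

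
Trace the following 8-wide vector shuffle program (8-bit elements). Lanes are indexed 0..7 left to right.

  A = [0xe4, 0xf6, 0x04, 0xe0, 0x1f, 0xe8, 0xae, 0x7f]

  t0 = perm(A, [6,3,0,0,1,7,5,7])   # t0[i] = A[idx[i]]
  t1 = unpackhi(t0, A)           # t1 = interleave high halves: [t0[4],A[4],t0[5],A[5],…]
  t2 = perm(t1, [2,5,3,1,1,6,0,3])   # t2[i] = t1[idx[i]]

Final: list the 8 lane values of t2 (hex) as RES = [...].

t0 = [0xae, 0xe0, 0xe4, 0xe4, 0xf6, 0x7f, 0xe8, 0x7f]
t1 = [0xf6, 0x1f, 0x7f, 0xe8, 0xe8, 0xae, 0x7f, 0x7f]
t2 = [0x7f, 0xae, 0xe8, 0x1f, 0x1f, 0x7f, 0xf6, 0xe8]

RES = [0x7f, 0xae, 0xe8, 0x1f, 0x1f, 0x7f, 0xf6, 0xe8]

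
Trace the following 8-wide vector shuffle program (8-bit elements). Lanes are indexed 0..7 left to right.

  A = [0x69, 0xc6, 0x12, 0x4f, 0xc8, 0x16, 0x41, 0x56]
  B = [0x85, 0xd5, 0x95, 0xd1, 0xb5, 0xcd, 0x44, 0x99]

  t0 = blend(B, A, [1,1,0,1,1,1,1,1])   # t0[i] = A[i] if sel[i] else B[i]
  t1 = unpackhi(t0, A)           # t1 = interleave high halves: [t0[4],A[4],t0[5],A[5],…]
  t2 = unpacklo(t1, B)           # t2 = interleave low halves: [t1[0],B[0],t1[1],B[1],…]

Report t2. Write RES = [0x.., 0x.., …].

  t0: 69 c6 95 4f c8 16 41 56
  t1: c8 c8 16 16 41 41 56 56
  t2: c8 85 c8 d5 16 95 16 d1

RES = [0xc8, 0x85, 0xc8, 0xd5, 0x16, 0x95, 0x16, 0xd1]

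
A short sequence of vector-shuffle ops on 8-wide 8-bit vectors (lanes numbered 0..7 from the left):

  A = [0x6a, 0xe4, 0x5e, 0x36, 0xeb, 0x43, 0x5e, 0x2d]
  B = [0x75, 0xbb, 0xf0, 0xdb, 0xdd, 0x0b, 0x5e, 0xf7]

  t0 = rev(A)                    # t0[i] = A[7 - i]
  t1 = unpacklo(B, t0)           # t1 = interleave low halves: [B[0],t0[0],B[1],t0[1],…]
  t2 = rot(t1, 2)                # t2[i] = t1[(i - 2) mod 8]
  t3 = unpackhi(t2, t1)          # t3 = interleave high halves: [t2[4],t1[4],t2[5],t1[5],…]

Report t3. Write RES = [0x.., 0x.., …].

→ t0 |2d|5e|43|eb|36|5e|e4|6a|
→ t1 |75|2d|bb|5e|f0|43|db|eb|
→ t2 |db|eb|75|2d|bb|5e|f0|43|
→ t3 |bb|f0|5e|43|f0|db|43|eb|

RES = [0xbb, 0xf0, 0x5e, 0x43, 0xf0, 0xdb, 0x43, 0xeb]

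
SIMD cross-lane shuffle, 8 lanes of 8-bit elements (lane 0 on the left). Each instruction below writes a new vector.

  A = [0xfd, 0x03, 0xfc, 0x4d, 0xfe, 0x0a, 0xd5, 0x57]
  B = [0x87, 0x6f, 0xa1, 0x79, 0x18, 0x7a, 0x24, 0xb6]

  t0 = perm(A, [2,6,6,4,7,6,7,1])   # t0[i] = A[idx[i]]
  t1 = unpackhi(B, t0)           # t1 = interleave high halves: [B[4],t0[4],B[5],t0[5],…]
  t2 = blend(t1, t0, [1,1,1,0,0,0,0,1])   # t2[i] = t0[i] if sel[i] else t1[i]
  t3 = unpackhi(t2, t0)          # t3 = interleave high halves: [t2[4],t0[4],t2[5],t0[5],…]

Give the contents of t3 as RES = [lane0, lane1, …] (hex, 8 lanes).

RES = [ 0x24  0x57  0x57  0xd5  0xb6  0x57  0x03  0x03 ]

→ t0 |fc|d5|d5|fe|57|d5|57|03|
→ t1 |18|57|7a|d5|24|57|b6|03|
→ t2 |fc|d5|d5|d5|24|57|b6|03|
→ t3 |24|57|57|d5|b6|57|03|03|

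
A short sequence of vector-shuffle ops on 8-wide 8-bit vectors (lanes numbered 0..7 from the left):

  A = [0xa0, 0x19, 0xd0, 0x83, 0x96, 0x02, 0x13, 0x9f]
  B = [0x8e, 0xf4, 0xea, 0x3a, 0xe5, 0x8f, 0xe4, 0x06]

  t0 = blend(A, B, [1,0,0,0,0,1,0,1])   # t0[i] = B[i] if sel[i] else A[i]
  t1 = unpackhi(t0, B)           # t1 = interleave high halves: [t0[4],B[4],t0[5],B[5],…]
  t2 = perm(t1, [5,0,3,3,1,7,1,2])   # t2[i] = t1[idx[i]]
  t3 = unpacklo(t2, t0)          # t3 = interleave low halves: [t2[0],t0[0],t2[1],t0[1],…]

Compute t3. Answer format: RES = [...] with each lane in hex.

RES = [ 0xe4  0x8e  0x96  0x19  0x8f  0xd0  0x8f  0x83 ]

  t0: 8e 19 d0 83 96 8f 13 06
  t1: 96 e5 8f 8f 13 e4 06 06
  t2: e4 96 8f 8f e5 06 e5 8f
  t3: e4 8e 96 19 8f d0 8f 83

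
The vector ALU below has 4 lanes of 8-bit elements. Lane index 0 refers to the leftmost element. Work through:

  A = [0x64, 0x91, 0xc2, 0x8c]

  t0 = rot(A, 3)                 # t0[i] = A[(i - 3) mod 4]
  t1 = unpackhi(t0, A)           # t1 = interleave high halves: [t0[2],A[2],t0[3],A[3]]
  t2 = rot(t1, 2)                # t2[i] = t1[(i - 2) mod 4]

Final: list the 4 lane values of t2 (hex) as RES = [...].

RES = [ 0x64  0x8c  0x8c  0xc2 ]

  t0: 91 c2 8c 64
  t1: 8c c2 64 8c
  t2: 64 8c 8c c2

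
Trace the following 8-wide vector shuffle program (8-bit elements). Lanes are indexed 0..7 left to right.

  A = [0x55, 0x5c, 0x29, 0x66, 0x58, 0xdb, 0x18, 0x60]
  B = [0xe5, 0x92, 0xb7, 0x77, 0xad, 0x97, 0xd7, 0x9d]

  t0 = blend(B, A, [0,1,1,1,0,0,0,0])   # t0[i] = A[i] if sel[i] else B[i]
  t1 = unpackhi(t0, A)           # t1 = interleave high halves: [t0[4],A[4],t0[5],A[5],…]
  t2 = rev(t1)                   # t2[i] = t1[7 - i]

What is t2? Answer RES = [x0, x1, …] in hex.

  t0: e5 5c 29 66 ad 97 d7 9d
  t1: ad 58 97 db d7 18 9d 60
  t2: 60 9d 18 d7 db 97 58 ad

RES = [0x60, 0x9d, 0x18, 0xd7, 0xdb, 0x97, 0x58, 0xad]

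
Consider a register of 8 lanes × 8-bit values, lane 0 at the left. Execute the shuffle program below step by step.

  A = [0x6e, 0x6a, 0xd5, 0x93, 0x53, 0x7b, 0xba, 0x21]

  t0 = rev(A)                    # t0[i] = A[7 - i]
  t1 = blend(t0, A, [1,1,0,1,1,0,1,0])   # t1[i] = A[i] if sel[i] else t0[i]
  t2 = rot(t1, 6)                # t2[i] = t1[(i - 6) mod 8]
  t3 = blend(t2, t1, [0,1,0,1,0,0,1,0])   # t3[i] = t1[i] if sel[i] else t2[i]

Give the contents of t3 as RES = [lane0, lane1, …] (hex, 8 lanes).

RES = [ 0x7b  0x6a  0x53  0x93  0xba  0x6e  0xba  0x6a ]

  t0: 21 ba 7b 53 93 d5 6a 6e
  t1: 6e 6a 7b 93 53 d5 ba 6e
  t2: 7b 93 53 d5 ba 6e 6e 6a
  t3: 7b 6a 53 93 ba 6e ba 6a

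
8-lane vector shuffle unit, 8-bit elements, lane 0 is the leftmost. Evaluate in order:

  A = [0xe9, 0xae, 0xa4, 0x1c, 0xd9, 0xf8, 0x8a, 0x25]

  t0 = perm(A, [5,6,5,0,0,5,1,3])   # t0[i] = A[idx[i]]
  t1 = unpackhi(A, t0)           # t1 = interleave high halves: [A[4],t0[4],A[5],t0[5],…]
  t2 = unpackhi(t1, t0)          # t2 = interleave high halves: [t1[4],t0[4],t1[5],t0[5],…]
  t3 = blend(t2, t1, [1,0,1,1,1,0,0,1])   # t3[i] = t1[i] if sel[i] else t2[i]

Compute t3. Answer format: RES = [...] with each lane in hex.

  t0: f8 8a f8 e9 e9 f8 ae 1c
  t1: d9 e9 f8 f8 8a ae 25 1c
  t2: 8a e9 ae f8 25 ae 1c 1c
  t3: d9 e9 f8 f8 8a ae 1c 1c

RES = [ 0xd9  0xe9  0xf8  0xf8  0x8a  0xae  0x1c  0x1c ]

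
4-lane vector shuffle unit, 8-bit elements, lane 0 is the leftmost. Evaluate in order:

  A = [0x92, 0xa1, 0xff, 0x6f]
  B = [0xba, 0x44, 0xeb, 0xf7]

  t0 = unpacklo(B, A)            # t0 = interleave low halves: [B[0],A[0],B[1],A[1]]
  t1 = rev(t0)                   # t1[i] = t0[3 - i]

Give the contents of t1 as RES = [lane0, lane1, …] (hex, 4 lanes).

RES = [0xa1, 0x44, 0x92, 0xba]

→ t0 |ba|92|44|a1|
→ t1 |a1|44|92|ba|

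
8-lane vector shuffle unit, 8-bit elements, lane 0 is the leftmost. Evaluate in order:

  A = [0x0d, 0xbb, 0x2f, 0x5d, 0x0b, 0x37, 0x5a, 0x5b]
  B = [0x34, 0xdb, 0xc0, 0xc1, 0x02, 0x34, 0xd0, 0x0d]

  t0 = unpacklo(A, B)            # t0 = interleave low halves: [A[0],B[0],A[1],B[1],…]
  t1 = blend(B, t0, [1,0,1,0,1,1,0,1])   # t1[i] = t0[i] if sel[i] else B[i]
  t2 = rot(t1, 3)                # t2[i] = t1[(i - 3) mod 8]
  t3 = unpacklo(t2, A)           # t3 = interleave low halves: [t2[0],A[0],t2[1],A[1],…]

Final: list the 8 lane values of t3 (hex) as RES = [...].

RES = [ 0xc0  0x0d  0xd0  0xbb  0xc1  0x2f  0x0d  0x5d ]

  t0: 0d 34 bb db 2f c0 5d c1
  t1: 0d db bb c1 2f c0 d0 c1
  t2: c0 d0 c1 0d db bb c1 2f
  t3: c0 0d d0 bb c1 2f 0d 5d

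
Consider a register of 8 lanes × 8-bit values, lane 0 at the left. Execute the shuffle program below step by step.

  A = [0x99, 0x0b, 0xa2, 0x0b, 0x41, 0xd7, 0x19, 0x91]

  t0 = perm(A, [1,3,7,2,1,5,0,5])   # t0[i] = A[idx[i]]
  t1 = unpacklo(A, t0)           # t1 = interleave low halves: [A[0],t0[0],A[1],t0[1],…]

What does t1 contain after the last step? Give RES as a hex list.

  t0: 0b 0b 91 a2 0b d7 99 d7
  t1: 99 0b 0b 0b a2 91 0b a2

RES = [0x99, 0x0b, 0x0b, 0x0b, 0xa2, 0x91, 0x0b, 0xa2]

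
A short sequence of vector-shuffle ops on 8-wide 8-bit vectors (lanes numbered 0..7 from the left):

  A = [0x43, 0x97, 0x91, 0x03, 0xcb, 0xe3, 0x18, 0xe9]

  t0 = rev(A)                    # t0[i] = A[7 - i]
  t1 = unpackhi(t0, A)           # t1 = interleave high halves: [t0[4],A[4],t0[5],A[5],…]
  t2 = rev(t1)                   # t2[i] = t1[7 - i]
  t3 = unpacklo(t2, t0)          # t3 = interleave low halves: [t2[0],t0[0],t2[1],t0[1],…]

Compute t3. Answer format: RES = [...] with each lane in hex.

→ t0 |e9|18|e3|cb|03|91|97|43|
→ t1 |03|cb|91|e3|97|18|43|e9|
→ t2 |e9|43|18|97|e3|91|cb|03|
→ t3 |e9|e9|43|18|18|e3|97|cb|

RES = [ 0xe9  0xe9  0x43  0x18  0x18  0xe3  0x97  0xcb ]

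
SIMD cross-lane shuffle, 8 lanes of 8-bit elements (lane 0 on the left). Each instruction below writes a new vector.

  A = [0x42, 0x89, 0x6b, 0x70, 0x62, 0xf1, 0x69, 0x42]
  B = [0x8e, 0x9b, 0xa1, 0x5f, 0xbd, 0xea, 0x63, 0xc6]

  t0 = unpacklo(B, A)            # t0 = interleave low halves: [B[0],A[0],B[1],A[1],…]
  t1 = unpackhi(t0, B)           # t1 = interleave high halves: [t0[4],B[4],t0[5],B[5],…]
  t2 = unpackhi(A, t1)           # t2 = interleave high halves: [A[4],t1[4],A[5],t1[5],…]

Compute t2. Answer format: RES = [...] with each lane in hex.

RES = [ 0x62  0x5f  0xf1  0x63  0x69  0x70  0x42  0xc6 ]

t0 = [0x8e, 0x42, 0x9b, 0x89, 0xa1, 0x6b, 0x5f, 0x70]
t1 = [0xa1, 0xbd, 0x6b, 0xea, 0x5f, 0x63, 0x70, 0xc6]
t2 = [0x62, 0x5f, 0xf1, 0x63, 0x69, 0x70, 0x42, 0xc6]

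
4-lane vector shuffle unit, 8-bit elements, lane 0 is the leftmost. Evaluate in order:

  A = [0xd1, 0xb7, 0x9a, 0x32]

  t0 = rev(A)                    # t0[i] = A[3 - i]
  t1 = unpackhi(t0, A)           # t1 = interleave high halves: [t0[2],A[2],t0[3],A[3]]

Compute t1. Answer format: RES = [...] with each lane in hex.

t0 = [0x32, 0x9a, 0xb7, 0xd1]
t1 = [0xb7, 0x9a, 0xd1, 0x32]

RES = [0xb7, 0x9a, 0xd1, 0x32]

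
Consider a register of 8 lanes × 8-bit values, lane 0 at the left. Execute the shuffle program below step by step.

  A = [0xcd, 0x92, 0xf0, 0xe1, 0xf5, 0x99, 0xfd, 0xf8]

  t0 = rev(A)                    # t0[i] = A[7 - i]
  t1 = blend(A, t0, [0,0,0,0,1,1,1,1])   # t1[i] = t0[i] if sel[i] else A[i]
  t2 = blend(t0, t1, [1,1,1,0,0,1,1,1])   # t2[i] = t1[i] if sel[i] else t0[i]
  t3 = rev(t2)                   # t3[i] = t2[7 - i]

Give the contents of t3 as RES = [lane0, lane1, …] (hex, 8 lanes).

RES = [0xcd, 0x92, 0xf0, 0xe1, 0xf5, 0xf0, 0x92, 0xcd]

  t0: f8 fd 99 f5 e1 f0 92 cd
  t1: cd 92 f0 e1 e1 f0 92 cd
  t2: cd 92 f0 f5 e1 f0 92 cd
  t3: cd 92 f0 e1 f5 f0 92 cd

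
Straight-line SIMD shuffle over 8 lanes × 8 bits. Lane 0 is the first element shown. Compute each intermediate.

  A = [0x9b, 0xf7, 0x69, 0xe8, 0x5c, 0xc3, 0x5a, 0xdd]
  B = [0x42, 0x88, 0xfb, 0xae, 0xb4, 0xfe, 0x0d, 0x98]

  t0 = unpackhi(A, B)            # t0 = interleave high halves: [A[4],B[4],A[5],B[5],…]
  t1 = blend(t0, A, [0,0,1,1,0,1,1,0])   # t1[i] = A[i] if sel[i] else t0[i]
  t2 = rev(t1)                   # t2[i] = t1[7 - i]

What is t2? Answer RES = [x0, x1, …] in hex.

→ t0 |5c|b4|c3|fe|5a|0d|dd|98|
→ t1 |5c|b4|69|e8|5a|c3|5a|98|
→ t2 |98|5a|c3|5a|e8|69|b4|5c|

RES = [0x98, 0x5a, 0xc3, 0x5a, 0xe8, 0x69, 0xb4, 0x5c]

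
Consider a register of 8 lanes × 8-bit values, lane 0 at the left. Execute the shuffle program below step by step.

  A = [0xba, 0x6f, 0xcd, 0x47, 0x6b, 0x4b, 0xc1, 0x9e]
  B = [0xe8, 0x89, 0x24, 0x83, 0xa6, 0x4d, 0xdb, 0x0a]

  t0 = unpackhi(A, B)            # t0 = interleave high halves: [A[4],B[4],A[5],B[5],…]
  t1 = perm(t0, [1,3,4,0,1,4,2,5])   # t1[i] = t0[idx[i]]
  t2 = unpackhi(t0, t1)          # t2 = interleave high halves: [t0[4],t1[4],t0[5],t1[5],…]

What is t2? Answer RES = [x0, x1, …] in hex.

RES = [ 0xc1  0xa6  0xdb  0xc1  0x9e  0x4b  0x0a  0xdb ]

→ t0 |6b|a6|4b|4d|c1|db|9e|0a|
→ t1 |a6|4d|c1|6b|a6|c1|4b|db|
→ t2 |c1|a6|db|c1|9e|4b|0a|db|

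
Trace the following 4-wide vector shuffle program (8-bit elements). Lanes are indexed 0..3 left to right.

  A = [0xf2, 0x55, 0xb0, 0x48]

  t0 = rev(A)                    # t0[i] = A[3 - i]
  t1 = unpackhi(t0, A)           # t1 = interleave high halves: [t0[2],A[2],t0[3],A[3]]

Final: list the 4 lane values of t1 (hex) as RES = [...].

→ t0 |48|b0|55|f2|
→ t1 |55|b0|f2|48|

RES = [ 0x55  0xb0  0xf2  0x48 ]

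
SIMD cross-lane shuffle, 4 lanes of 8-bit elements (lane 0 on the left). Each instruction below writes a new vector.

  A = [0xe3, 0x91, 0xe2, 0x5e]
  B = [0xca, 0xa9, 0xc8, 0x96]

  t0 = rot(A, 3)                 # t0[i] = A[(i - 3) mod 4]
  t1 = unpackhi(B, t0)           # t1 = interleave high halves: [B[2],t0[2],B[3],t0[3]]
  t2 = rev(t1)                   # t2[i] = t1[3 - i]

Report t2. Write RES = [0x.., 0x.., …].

→ t0 |91|e2|5e|e3|
→ t1 |c8|5e|96|e3|
→ t2 |e3|96|5e|c8|

RES = [ 0xe3  0x96  0x5e  0xc8 ]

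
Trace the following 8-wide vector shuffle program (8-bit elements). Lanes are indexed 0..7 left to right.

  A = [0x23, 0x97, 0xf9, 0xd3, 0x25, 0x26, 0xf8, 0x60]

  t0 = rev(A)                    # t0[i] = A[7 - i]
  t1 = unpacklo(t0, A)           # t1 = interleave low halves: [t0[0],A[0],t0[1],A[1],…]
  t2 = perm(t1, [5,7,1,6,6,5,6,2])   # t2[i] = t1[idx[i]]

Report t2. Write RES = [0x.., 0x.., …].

RES = [0xf9, 0xd3, 0x23, 0x25, 0x25, 0xf9, 0x25, 0xf8]

  t0: 60 f8 26 25 d3 f9 97 23
  t1: 60 23 f8 97 26 f9 25 d3
  t2: f9 d3 23 25 25 f9 25 f8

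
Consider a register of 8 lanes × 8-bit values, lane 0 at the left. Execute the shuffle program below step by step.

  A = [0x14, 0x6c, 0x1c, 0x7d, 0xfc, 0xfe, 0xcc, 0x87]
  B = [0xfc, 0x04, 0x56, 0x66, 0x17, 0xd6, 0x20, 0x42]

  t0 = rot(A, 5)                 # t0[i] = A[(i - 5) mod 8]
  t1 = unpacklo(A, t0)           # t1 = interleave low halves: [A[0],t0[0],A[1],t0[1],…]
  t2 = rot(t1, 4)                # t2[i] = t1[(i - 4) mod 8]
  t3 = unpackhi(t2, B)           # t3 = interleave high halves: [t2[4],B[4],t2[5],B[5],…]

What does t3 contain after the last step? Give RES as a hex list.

  t0: 7d fc fe cc 87 14 6c 1c
  t1: 14 7d 6c fc 1c fe 7d cc
  t2: 1c fe 7d cc 14 7d 6c fc
  t3: 14 17 7d d6 6c 20 fc 42

RES = [ 0x14  0x17  0x7d  0xd6  0x6c  0x20  0xfc  0x42 ]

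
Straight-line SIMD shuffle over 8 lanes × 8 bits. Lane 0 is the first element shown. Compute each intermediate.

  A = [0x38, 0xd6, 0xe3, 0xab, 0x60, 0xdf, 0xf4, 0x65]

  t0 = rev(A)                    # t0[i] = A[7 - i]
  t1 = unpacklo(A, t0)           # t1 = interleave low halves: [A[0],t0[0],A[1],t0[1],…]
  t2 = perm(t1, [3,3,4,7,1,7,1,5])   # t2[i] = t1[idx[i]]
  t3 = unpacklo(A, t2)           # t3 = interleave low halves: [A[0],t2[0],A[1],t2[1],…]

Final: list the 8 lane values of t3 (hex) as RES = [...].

RES = [ 0x38  0xf4  0xd6  0xf4  0xe3  0xe3  0xab  0x60 ]

  t0: 65 f4 df 60 ab e3 d6 38
  t1: 38 65 d6 f4 e3 df ab 60
  t2: f4 f4 e3 60 65 60 65 df
  t3: 38 f4 d6 f4 e3 e3 ab 60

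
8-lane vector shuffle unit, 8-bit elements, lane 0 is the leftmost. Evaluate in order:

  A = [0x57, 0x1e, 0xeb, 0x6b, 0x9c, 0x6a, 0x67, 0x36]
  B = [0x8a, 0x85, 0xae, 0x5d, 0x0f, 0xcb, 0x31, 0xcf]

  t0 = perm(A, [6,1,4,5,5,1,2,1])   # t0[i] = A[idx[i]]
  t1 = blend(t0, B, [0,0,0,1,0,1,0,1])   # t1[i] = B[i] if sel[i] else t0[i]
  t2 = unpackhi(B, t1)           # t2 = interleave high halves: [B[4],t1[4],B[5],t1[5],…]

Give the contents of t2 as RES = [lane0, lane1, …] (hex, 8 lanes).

  t0: 67 1e 9c 6a 6a 1e eb 1e
  t1: 67 1e 9c 5d 6a cb eb cf
  t2: 0f 6a cb cb 31 eb cf cf

RES = [ 0x0f  0x6a  0xcb  0xcb  0x31  0xeb  0xcf  0xcf ]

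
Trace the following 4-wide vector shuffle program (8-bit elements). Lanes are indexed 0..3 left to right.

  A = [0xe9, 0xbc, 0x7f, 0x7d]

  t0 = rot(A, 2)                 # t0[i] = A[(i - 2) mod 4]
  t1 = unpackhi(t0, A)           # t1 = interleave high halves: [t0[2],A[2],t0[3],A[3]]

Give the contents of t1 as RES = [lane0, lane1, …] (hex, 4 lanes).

→ t0 |7f|7d|e9|bc|
→ t1 |e9|7f|bc|7d|

RES = [0xe9, 0x7f, 0xbc, 0x7d]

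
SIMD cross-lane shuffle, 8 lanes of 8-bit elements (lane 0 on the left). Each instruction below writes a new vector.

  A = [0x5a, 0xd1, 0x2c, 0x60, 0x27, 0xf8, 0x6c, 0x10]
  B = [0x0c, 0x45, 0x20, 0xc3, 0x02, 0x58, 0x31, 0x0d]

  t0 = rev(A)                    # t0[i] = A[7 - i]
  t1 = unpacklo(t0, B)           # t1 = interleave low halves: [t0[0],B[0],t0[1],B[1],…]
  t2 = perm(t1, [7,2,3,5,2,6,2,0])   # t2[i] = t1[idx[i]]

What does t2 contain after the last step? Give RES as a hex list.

RES = [0xc3, 0x6c, 0x45, 0x20, 0x6c, 0x27, 0x6c, 0x10]

  t0: 10 6c f8 27 60 2c d1 5a
  t1: 10 0c 6c 45 f8 20 27 c3
  t2: c3 6c 45 20 6c 27 6c 10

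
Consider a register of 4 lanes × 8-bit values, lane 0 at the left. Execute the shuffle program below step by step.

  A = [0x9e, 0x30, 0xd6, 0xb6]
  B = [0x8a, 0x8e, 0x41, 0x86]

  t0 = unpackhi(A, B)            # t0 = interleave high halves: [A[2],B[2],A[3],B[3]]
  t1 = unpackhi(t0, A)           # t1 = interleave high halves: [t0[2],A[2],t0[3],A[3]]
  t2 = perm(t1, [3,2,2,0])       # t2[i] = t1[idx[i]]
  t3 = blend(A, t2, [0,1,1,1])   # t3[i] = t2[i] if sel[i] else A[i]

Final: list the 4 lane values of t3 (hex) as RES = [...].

RES = [ 0x9e  0x86  0x86  0xb6 ]

t0 = [0xd6, 0x41, 0xb6, 0x86]
t1 = [0xb6, 0xd6, 0x86, 0xb6]
t2 = [0xb6, 0x86, 0x86, 0xb6]
t3 = [0x9e, 0x86, 0x86, 0xb6]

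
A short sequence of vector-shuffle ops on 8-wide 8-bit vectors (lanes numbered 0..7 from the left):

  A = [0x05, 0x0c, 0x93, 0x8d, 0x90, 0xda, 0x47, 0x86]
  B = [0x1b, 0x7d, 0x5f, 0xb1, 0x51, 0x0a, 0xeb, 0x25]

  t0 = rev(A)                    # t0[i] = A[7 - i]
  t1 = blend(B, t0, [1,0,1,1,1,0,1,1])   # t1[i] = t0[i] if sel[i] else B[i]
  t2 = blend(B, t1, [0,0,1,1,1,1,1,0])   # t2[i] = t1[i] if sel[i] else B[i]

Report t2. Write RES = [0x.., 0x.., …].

RES = [0x1b, 0x7d, 0xda, 0x90, 0x8d, 0x0a, 0x0c, 0x25]

t0 = [0x86, 0x47, 0xda, 0x90, 0x8d, 0x93, 0x0c, 0x05]
t1 = [0x86, 0x7d, 0xda, 0x90, 0x8d, 0x0a, 0x0c, 0x05]
t2 = [0x1b, 0x7d, 0xda, 0x90, 0x8d, 0x0a, 0x0c, 0x25]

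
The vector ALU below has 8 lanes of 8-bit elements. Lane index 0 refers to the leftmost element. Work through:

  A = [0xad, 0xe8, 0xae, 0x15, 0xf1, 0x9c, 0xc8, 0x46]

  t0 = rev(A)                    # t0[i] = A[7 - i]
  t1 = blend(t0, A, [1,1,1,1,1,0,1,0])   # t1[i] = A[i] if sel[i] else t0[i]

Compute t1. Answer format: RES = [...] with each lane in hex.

RES = [ 0xad  0xe8  0xae  0x15  0xf1  0xae  0xc8  0xad ]

t0 = [0x46, 0xc8, 0x9c, 0xf1, 0x15, 0xae, 0xe8, 0xad]
t1 = [0xad, 0xe8, 0xae, 0x15, 0xf1, 0xae, 0xc8, 0xad]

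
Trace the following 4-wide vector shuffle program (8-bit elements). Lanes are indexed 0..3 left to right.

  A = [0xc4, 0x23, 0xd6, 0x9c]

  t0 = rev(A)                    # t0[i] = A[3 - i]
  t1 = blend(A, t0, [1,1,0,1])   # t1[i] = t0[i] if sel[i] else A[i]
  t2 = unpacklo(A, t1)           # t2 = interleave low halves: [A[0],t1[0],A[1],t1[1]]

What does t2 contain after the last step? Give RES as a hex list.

t0 = [0x9c, 0xd6, 0x23, 0xc4]
t1 = [0x9c, 0xd6, 0xd6, 0xc4]
t2 = [0xc4, 0x9c, 0x23, 0xd6]

RES = [ 0xc4  0x9c  0x23  0xd6 ]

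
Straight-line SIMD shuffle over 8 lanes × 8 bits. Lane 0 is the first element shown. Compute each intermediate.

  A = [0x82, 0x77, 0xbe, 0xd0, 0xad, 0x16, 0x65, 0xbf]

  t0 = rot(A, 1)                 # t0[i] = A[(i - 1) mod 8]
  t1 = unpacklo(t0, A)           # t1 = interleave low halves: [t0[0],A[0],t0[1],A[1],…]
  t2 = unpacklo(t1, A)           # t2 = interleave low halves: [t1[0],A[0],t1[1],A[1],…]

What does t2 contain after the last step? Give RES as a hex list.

→ t0 |bf|82|77|be|d0|ad|16|65|
→ t1 |bf|82|82|77|77|be|be|d0|
→ t2 |bf|82|82|77|82|be|77|d0|

RES = [0xbf, 0x82, 0x82, 0x77, 0x82, 0xbe, 0x77, 0xd0]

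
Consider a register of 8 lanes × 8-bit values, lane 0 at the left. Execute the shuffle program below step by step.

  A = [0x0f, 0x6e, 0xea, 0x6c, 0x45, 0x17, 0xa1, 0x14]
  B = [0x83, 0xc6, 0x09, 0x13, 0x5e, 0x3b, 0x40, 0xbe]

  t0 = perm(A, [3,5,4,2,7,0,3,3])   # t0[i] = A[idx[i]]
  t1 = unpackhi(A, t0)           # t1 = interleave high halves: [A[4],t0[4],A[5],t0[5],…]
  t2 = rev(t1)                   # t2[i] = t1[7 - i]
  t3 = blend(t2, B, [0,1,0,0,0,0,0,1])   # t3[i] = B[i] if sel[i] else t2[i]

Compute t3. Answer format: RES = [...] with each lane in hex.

RES = [ 0x6c  0xc6  0x6c  0xa1  0x0f  0x17  0x14  0xbe ]

→ t0 |6c|17|45|ea|14|0f|6c|6c|
→ t1 |45|14|17|0f|a1|6c|14|6c|
→ t2 |6c|14|6c|a1|0f|17|14|45|
→ t3 |6c|c6|6c|a1|0f|17|14|be|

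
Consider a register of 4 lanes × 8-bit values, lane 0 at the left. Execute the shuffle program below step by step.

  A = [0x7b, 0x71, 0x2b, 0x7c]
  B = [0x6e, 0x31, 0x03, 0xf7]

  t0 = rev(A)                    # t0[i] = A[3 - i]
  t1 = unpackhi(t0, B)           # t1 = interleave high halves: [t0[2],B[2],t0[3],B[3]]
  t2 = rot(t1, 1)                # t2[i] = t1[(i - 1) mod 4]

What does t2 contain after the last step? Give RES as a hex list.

  t0: 7c 2b 71 7b
  t1: 71 03 7b f7
  t2: f7 71 03 7b

RES = [ 0xf7  0x71  0x03  0x7b ]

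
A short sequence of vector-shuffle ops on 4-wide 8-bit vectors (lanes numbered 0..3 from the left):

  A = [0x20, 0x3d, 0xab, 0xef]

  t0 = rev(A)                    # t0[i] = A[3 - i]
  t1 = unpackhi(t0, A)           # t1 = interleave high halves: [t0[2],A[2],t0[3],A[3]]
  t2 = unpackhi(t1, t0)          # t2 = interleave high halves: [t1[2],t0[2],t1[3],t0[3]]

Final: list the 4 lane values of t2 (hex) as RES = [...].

t0 = [0xef, 0xab, 0x3d, 0x20]
t1 = [0x3d, 0xab, 0x20, 0xef]
t2 = [0x20, 0x3d, 0xef, 0x20]

RES = [ 0x20  0x3d  0xef  0x20 ]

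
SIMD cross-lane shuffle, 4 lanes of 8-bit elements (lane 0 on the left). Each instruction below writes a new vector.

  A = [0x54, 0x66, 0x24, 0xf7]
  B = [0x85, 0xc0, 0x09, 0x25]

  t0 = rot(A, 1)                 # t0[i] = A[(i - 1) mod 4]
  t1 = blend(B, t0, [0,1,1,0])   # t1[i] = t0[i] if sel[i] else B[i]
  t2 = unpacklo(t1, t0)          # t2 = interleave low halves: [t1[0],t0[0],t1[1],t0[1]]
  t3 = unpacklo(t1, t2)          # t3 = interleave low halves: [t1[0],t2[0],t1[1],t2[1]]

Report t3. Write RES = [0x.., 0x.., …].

RES = [0x85, 0x85, 0x54, 0xf7]

  t0: f7 54 66 24
  t1: 85 54 66 25
  t2: 85 f7 54 54
  t3: 85 85 54 f7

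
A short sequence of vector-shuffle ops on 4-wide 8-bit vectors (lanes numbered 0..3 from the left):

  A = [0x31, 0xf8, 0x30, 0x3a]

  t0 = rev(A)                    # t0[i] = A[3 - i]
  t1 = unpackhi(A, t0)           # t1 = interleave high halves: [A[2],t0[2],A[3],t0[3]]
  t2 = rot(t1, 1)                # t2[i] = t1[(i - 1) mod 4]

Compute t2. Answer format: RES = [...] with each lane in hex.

t0 = [0x3a, 0x30, 0xf8, 0x31]
t1 = [0x30, 0xf8, 0x3a, 0x31]
t2 = [0x31, 0x30, 0xf8, 0x3a]

RES = [0x31, 0x30, 0xf8, 0x3a]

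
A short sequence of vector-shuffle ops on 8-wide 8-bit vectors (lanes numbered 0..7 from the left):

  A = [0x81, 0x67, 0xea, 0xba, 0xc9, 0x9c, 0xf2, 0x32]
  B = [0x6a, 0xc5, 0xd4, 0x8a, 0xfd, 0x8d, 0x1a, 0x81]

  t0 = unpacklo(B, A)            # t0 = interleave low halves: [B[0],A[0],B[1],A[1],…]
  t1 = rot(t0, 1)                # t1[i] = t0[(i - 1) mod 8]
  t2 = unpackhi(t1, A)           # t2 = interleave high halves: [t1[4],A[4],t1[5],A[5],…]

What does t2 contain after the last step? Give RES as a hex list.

  t0: 6a 81 c5 67 d4 ea 8a ba
  t1: ba 6a 81 c5 67 d4 ea 8a
  t2: 67 c9 d4 9c ea f2 8a 32

RES = [ 0x67  0xc9  0xd4  0x9c  0xea  0xf2  0x8a  0x32 ]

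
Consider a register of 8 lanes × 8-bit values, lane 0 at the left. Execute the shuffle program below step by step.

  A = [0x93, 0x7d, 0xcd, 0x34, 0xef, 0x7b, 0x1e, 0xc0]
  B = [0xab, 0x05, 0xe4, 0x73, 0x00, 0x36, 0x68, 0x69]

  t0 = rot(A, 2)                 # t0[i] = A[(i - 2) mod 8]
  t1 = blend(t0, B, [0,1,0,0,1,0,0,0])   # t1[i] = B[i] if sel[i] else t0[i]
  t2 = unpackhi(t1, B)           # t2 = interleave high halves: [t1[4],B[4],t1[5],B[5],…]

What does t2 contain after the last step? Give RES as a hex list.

RES = [0x00, 0x00, 0x34, 0x36, 0xef, 0x68, 0x7b, 0x69]

  t0: 1e c0 93 7d cd 34 ef 7b
  t1: 1e 05 93 7d 00 34 ef 7b
  t2: 00 00 34 36 ef 68 7b 69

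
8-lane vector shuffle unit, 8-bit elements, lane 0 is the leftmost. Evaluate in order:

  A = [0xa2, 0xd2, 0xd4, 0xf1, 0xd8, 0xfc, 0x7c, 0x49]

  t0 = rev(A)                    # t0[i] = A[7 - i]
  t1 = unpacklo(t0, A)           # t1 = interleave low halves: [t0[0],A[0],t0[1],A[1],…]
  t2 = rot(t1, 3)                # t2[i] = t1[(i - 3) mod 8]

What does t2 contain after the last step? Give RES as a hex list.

  t0: 49 7c fc d8 f1 d4 d2 a2
  t1: 49 a2 7c d2 fc d4 d8 f1
  t2: d4 d8 f1 49 a2 7c d2 fc

RES = [ 0xd4  0xd8  0xf1  0x49  0xa2  0x7c  0xd2  0xfc ]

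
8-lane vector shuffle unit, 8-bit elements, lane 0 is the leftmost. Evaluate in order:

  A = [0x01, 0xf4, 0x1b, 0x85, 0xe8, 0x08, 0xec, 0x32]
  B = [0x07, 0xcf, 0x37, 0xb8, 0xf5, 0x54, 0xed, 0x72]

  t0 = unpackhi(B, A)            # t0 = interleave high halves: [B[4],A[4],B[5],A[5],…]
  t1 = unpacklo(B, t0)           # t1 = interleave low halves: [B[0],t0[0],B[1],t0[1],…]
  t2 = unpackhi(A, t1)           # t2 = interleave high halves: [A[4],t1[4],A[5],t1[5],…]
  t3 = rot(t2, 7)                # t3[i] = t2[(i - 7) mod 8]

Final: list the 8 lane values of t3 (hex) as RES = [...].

→ t0 |f5|e8|54|08|ed|ec|72|32|
→ t1 |07|f5|cf|e8|37|54|b8|08|
→ t2 |e8|37|08|54|ec|b8|32|08|
→ t3 |37|08|54|ec|b8|32|08|e8|

RES = [0x37, 0x08, 0x54, 0xec, 0xb8, 0x32, 0x08, 0xe8]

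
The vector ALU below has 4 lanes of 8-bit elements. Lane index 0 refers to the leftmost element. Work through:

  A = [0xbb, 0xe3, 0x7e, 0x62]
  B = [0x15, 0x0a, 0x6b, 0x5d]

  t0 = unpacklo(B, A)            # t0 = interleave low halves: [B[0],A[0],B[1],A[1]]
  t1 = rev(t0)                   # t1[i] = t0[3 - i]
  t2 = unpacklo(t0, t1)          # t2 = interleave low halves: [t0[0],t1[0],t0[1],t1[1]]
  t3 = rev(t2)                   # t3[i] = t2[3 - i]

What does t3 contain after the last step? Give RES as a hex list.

RES = [0x0a, 0xbb, 0xe3, 0x15]

→ t0 |15|bb|0a|e3|
→ t1 |e3|0a|bb|15|
→ t2 |15|e3|bb|0a|
→ t3 |0a|bb|e3|15|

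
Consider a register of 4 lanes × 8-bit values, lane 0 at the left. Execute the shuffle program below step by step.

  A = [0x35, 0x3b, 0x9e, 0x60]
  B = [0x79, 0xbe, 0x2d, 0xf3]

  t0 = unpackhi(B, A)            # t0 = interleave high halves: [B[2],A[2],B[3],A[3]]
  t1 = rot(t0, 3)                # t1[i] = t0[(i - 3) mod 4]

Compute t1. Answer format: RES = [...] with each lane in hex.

RES = [0x9e, 0xf3, 0x60, 0x2d]

  t0: 2d 9e f3 60
  t1: 9e f3 60 2d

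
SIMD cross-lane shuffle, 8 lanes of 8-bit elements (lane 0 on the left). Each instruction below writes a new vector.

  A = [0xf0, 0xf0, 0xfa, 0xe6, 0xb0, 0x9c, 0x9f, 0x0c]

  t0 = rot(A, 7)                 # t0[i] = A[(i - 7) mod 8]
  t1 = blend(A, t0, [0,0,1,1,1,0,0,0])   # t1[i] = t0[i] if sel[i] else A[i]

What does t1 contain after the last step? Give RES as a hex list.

RES = [0xf0, 0xf0, 0xe6, 0xb0, 0x9c, 0x9c, 0x9f, 0x0c]

  t0: f0 fa e6 b0 9c 9f 0c f0
  t1: f0 f0 e6 b0 9c 9c 9f 0c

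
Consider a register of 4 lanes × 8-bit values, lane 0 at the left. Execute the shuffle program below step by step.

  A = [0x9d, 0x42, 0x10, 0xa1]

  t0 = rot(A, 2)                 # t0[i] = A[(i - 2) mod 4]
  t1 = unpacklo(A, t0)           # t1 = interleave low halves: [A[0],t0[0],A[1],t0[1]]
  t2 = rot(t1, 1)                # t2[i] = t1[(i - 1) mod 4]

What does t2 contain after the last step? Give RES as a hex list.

RES = [0xa1, 0x9d, 0x10, 0x42]

→ t0 |10|a1|9d|42|
→ t1 |9d|10|42|a1|
→ t2 |a1|9d|10|42|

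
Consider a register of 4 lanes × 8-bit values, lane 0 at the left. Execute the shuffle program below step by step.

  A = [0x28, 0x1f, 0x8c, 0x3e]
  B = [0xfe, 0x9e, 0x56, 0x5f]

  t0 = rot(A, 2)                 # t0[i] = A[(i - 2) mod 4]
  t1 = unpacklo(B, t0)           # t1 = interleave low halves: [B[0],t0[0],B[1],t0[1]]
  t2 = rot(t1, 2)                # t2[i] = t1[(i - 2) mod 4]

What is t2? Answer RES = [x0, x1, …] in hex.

t0 = [0x8c, 0x3e, 0x28, 0x1f]
t1 = [0xfe, 0x8c, 0x9e, 0x3e]
t2 = [0x9e, 0x3e, 0xfe, 0x8c]

RES = [ 0x9e  0x3e  0xfe  0x8c ]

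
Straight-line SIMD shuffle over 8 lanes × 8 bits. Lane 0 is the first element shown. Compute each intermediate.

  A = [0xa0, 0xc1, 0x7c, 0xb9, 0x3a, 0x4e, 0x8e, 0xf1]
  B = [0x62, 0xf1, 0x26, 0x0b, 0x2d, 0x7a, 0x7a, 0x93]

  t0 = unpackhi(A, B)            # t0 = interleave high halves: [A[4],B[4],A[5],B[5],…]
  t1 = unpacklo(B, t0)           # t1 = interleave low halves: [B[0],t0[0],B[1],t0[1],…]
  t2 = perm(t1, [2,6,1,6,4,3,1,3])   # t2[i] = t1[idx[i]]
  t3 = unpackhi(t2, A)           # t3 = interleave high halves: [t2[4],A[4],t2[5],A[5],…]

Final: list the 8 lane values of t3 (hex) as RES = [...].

t0 = [0x3a, 0x2d, 0x4e, 0x7a, 0x8e, 0x7a, 0xf1, 0x93]
t1 = [0x62, 0x3a, 0xf1, 0x2d, 0x26, 0x4e, 0x0b, 0x7a]
t2 = [0xf1, 0x0b, 0x3a, 0x0b, 0x26, 0x2d, 0x3a, 0x2d]
t3 = [0x26, 0x3a, 0x2d, 0x4e, 0x3a, 0x8e, 0x2d, 0xf1]

RES = [ 0x26  0x3a  0x2d  0x4e  0x3a  0x8e  0x2d  0xf1 ]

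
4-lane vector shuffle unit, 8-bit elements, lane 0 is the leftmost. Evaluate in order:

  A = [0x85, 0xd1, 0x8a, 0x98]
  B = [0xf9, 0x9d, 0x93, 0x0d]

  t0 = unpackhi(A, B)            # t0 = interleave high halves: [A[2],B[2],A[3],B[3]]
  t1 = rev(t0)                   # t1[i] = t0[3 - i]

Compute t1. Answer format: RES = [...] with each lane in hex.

t0 = [0x8a, 0x93, 0x98, 0x0d]
t1 = [0x0d, 0x98, 0x93, 0x8a]

RES = [0x0d, 0x98, 0x93, 0x8a]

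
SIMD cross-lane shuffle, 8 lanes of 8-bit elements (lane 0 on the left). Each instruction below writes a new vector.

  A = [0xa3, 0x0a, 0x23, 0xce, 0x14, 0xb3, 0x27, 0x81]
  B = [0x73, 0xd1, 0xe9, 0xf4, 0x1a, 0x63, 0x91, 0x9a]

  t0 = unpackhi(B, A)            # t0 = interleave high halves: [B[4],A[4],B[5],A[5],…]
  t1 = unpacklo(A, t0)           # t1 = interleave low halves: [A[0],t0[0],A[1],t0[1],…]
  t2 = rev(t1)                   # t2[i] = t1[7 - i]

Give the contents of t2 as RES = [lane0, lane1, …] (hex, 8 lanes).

RES = [ 0xb3  0xce  0x63  0x23  0x14  0x0a  0x1a  0xa3 ]

→ t0 |1a|14|63|b3|91|27|9a|81|
→ t1 |a3|1a|0a|14|23|63|ce|b3|
→ t2 |b3|ce|63|23|14|0a|1a|a3|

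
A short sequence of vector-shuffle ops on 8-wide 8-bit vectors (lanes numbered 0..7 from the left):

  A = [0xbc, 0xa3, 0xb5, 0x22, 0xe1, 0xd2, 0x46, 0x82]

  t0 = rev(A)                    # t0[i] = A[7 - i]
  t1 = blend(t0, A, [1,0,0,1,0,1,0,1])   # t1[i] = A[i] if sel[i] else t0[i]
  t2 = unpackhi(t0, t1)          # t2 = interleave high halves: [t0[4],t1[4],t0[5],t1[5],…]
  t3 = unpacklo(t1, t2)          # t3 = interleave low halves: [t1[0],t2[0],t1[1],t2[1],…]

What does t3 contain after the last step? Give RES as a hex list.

→ t0 |82|46|d2|e1|22|b5|a3|bc|
→ t1 |bc|46|d2|22|22|d2|a3|82|
→ t2 |22|22|b5|d2|a3|a3|bc|82|
→ t3 |bc|22|46|22|d2|b5|22|d2|

RES = [0xbc, 0x22, 0x46, 0x22, 0xd2, 0xb5, 0x22, 0xd2]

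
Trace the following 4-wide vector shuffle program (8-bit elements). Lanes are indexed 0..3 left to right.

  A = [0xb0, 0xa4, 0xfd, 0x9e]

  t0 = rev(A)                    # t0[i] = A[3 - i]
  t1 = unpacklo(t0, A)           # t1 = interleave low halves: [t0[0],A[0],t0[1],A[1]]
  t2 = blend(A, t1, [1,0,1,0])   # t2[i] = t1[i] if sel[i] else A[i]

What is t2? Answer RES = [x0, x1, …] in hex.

  t0: 9e fd a4 b0
  t1: 9e b0 fd a4
  t2: 9e a4 fd 9e

RES = [ 0x9e  0xa4  0xfd  0x9e ]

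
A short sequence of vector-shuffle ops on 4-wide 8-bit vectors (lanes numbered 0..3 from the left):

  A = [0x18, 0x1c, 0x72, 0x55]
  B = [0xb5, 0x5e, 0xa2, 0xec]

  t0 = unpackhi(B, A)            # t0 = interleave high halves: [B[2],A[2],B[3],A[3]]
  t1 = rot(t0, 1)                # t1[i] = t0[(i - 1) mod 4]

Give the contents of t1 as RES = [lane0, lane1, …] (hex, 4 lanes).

  t0: a2 72 ec 55
  t1: 55 a2 72 ec

RES = [0x55, 0xa2, 0x72, 0xec]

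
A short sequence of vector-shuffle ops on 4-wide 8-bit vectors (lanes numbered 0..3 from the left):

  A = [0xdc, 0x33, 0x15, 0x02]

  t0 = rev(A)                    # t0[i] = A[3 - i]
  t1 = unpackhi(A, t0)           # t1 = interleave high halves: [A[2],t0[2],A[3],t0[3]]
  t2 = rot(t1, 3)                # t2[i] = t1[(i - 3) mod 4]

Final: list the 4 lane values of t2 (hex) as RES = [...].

  t0: 02 15 33 dc
  t1: 15 33 02 dc
  t2: 33 02 dc 15

RES = [0x33, 0x02, 0xdc, 0x15]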